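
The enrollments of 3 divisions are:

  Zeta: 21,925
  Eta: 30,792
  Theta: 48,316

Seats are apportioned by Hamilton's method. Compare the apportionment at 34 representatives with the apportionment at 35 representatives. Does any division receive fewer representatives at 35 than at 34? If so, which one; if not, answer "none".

Zeta

At 34 seats: Zeta 8, Eta 10, Theta 16.
At 35 seats: Zeta 7, Eta 11, Theta 17.
Zeta drops from 8 to 7.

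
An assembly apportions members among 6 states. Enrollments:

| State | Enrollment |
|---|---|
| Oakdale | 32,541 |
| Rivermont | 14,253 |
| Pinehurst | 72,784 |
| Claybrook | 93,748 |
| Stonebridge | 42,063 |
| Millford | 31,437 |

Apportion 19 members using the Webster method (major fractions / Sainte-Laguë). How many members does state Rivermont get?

Standard divisor 286826/19 ≈ 15096.105; standard quotas: Oakdale 2.156, Rivermont 0.944, Pinehurst 4.821, Claybrook 6.210, Stonebridge 2.786, Millford 2.082.
Rounding to the nearest integer gives Oakdale 2, Rivermont 1, Pinehurst 5, Claybrook 6, Stonebridge 3, Millford 2 — total 19, matching the house size, so no adjustment is needed.
Rivermont receives 1.

1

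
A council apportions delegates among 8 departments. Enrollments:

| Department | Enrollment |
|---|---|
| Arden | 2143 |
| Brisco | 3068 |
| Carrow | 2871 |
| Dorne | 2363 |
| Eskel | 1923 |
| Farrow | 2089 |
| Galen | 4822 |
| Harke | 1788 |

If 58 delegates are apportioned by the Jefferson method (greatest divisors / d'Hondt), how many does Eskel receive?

Standard divisor 21067/58 ≈ 363.224; standard quotas: Arden 5.900, Brisco 8.447, Carrow 7.904, Dorne 6.506, Eskel 5.294, Farrow 5.751, Galen 13.276, Harke 4.923.
Rounding down gives 5, 8, 7, 6, 5, 5, 13, 4 = 53 seats, so the divisor must be adjusted.
With modified divisor 343: modified quotas Arden 6.248, Brisco 8.945, Carrow 8.370, Dorne 6.889, Eskel 5.606, Farrow 6.090, Galen 14.058, Harke 5.213.
Rounding down: Arden 6, Brisco 8, Carrow 8, Dorne 6, Eskel 5, Farrow 6, Galen 14, Harke 5 (total 58).
Eskel receives 5.

5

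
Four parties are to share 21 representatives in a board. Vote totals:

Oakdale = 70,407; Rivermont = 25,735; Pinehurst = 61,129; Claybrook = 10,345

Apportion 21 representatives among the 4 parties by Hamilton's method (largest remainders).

Oakdale 9; Rivermont 3; Pinehurst 8; Claybrook 1

The standard divisor is 167616/21 ≈ 7981.714.
Standard quotas: Oakdale 8.8210, Rivermont 3.2242, Pinehurst 7.6586, Claybrook 1.2961.
Lower quotas: Oakdale 8, Rivermont 3, Pinehurst 7, Claybrook 1 (sum 19, leaving 2 seats).
Remainders in descending order: Oakdale 0.8210, Pinehurst 0.6586, Claybrook 0.2961, Rivermont 0.2242.
The surplus seats go to Oakdale, Pinehurst.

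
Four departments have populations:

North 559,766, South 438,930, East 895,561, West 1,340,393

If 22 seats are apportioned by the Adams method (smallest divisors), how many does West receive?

9

Standard divisor 3234650/22 ≈ 147029.545; standard quotas: North 3.807, South 2.985, East 6.091, West 9.116.
Rounding up gives 4, 3, 7, 10 = 24 seats, so the divisor must be adjusted.
With modified divisor 158400: modified quotas North 3.534, South 2.771, East 5.654, West 8.462.
Rounding up: North 4, South 3, East 6, West 9 (total 22).
West receives 9.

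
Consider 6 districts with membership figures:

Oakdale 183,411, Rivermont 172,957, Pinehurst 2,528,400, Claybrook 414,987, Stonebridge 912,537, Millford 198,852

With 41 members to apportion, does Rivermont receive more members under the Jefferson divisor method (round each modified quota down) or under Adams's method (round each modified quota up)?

Adams

Jefferson: Oakdale 1, Rivermont 1, Pinehurst 25, Claybrook 4, Stonebridge 9, Millford 1.
Adams: Oakdale 2, Rivermont 2, Pinehurst 23, Claybrook 4, Stonebridge 8, Millford 2.
Rivermont gets 1 under Jefferson and 2 under Adams.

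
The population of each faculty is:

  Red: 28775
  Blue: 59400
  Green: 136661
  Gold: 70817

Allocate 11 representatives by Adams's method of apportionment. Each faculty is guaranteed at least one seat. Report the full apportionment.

Standard divisor 295653/11 ≈ 26877.545; standard quotas: Red 1.071, Blue 2.210, Green 5.085, Gold 2.635.
Rounding up gives 2, 3, 6, 3 = 14 seats, so the divisor must be adjusted.
With modified divisor 31900: modified quotas Red 0.902, Blue 1.862, Green 4.284, Gold 2.220.
Rounding up: Red 1, Blue 2, Green 5, Gold 3 (total 11).

Red 1; Blue 2; Green 5; Gold 3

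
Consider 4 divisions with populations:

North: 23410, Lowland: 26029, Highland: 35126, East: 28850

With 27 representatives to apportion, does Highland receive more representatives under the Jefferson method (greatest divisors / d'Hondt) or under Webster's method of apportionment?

Jefferson: North 5, Lowland 6, Highland 9, East 7.
Webster: North 6, Lowland 6, Highland 8, East 7.
Highland gets 9 under Jefferson and 8 under Webster.

Jefferson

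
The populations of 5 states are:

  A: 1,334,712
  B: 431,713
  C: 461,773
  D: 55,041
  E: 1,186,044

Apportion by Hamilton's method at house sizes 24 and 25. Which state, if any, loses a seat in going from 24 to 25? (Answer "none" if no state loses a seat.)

D

At 24 seats: A 9, B 3, C 3, D 1, E 8.
At 25 seats: A 10, B 3, C 3, D 0, E 9.
D drops from 1 to 0.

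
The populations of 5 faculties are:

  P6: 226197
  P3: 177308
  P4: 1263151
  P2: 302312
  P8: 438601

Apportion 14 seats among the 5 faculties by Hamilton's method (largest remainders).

P6 1; P3 1; P4 7; P2 2; P8 3

Standard divisor: 2407569 ÷ 14 ≈ 171969.214.
Standard quotas: P6 1.3153, P3 1.0310, P4 7.3452, P2 1.7579, P8 2.5505.
Lower quotas: P6 1, P3 1, P4 7, P2 1, P8 2 (sum 12, leaving 2 seats).
Remainders in descending order: P2 0.7579, P8 0.5505, P4 0.3452, P6 0.3153, P3 0.0310.
Largest remainders: P2, P8 receive the extra seats.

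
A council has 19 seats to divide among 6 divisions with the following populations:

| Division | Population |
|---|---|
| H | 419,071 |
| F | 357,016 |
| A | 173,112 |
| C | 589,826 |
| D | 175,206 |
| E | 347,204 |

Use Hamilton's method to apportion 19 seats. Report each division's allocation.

H 4, F 3, A 2, C 5, D 2, E 3

Total 2061435; standard divisor 2061435/19 ≈ 108496.579.
Standard quotas: H 3.8625, F 3.2906, A 1.5956, C 5.4364, D 1.6149, E 3.2001.
Lower quotas: H 3, F 3, A 1, C 5, D 1, E 3 (sum 16, leaving 3 seats).
Remainders in descending order: H 0.8625, D 0.6149, A 0.5956, C 0.4364, F 0.2906, E 0.2001.
Largest remainders: H, D, A receive the extra seats.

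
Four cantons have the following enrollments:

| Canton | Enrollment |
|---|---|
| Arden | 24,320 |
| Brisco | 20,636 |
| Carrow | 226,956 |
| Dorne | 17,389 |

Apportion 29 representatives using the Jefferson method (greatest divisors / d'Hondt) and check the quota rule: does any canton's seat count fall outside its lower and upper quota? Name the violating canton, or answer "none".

Standard quotas: Arden 2.438, Brisco 2.069, Carrow 22.750, Dorne 1.743.
Jefferson allocation: Arden 2, Brisco 2, Carrow 24, Dorne 1.
Carrow has quota 22.750 (lower 22, upper 23) but receives 24 — outside the quota interval.

Carrow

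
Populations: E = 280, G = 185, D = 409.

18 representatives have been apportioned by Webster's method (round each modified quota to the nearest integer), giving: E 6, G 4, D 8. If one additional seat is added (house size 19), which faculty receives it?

Priority for the next seat is population ÷ (current seats + 0.5).
Priorities: E 43.077, G 41.111, D 48.118.
Highest priority: D.

D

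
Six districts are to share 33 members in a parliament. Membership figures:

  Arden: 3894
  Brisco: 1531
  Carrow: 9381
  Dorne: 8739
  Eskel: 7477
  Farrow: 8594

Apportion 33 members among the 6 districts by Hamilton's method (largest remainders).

Total 39616; standard divisor 39616/33 ≈ 1200.485.
Standard quotas: Arden 3.2437, Brisco 1.2753, Carrow 7.8143, Dorne 7.2796, Eskel 6.2283, Farrow 7.1588.
Lower quotas: Arden 3, Brisco 1, Carrow 7, Dorne 7, Eskel 6, Farrow 7 (sum 31, leaving 2 seats).
Remainders in descending order: Carrow 0.8143, Dorne 0.2796, Brisco 0.2753, Arden 0.2437, Eskel 0.2283, Farrow 0.1588.
Largest remainders: Carrow, Dorne receive the extra seats.

Arden: 3; Brisco: 1; Carrow: 8; Dorne: 8; Eskel: 6; Farrow: 7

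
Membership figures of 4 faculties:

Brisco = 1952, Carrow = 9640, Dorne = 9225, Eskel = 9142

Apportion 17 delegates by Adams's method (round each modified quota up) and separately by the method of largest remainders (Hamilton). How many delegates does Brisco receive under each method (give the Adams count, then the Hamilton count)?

2 and 1

Adams: Brisco 2, Carrow 5, Dorne 5, Eskel 5.
Hamilton: Brisco 1, Carrow 6, Dorne 5, Eskel 5.
Brisco gets 2 under Adams and 1 under Hamilton.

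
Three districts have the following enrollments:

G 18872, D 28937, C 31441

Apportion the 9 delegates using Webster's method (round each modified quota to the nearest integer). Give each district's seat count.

Standard divisor 79250/9 ≈ 8805.556; standard quotas: G 2.143, D 3.286, C 3.571.
Rounding to the nearest integer gives G 2, D 3, C 4 — total 9, matching the house size, so no adjustment is needed.

G=2; D=3; C=4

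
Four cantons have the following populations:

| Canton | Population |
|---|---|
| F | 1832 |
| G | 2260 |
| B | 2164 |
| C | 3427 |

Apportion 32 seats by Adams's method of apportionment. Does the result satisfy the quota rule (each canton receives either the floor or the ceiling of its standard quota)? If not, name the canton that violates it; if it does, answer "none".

Standard quotas: F 6.054, G 7.469, B 7.152, C 11.325.
Adams allocation: F 6, G 8, B 7, C 11.
Every allocation lies between the lower and upper quota.

none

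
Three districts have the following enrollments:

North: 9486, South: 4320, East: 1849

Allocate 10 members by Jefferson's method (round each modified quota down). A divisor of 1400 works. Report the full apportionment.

North 6, South 3, East 1

With modified divisor 1400: modified quotas North 6.776, South 3.086, East 1.321.
Rounding down: North 6, South 3, East 1 (total 10).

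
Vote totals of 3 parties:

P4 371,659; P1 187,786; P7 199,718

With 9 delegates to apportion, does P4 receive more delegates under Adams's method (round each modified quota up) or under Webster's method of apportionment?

Webster

Adams: P4 4, P1 2, P7 3.
Webster: P4 5, P1 2, P7 2.
P4 gets 4 under Adams and 5 under Webster.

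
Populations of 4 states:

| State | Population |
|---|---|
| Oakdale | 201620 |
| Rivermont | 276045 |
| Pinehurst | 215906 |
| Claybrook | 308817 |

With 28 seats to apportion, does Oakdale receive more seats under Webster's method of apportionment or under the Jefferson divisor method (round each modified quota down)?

Webster: Oakdale 6, Rivermont 8, Pinehurst 6, Claybrook 8.
Jefferson: Oakdale 5, Rivermont 8, Pinehurst 6, Claybrook 9.
Oakdale gets 6 under Webster and 5 under Jefferson.

Webster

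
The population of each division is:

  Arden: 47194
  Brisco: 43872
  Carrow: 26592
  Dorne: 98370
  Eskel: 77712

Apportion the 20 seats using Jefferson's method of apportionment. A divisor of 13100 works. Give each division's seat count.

Arden 3, Brisco 3, Carrow 2, Dorne 7, Eskel 5

With modified divisor 13100: modified quotas Arden 3.603, Brisco 3.349, Carrow 2.030, Dorne 7.509, Eskel 5.932.
Rounding down: Arden 3, Brisco 3, Carrow 2, Dorne 7, Eskel 5 (total 20).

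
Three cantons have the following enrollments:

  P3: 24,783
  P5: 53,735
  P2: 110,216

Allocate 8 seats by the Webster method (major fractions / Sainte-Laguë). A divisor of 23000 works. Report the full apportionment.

With modified divisor 23000: modified quotas P3 1.078, P5 2.336, P2 4.792.
Rounding to the nearest integer: P3 1, P5 2, P2 5 (total 8).

P3 1, P5 2, P2 5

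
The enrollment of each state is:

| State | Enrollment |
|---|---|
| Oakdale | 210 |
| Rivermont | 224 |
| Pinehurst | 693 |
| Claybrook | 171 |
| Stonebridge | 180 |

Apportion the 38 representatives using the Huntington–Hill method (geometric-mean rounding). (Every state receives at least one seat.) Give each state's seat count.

With divisor 39: modified quotas Oakdale 5.385, Rivermont 5.744, Pinehurst 17.769, Claybrook 4.385, Stonebridge 4.615.
Geometric-mean thresholds: Oakdale √(5·6)=5.477, Rivermont √(5·6)=5.477, Pinehurst √(17·18)=17.493, Claybrook √(4·5)=4.472, Stonebridge √(4·5)=4.472.
Each quota rounded against its threshold gives Oakdale 5, Rivermont 6, Pinehurst 18, Claybrook 4, Stonebridge 5 (total 38).

Oakdale 5, Rivermont 6, Pinehurst 18, Claybrook 4, Stonebridge 5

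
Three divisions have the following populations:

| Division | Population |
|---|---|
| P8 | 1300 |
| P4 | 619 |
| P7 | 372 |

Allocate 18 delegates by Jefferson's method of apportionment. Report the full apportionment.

Standard divisor 2291/18 ≈ 127.278; standard quotas: P8 10.214, P4 4.863, P7 2.923.
Rounding down gives 10, 4, 2 = 16 seats, so the divisor must be adjusted.
With modified divisor 120: modified quotas P8 10.833, P4 5.158, P7 3.100.
Rounding down: P8 10, P4 5, P7 3 (total 18).

P8: 10, P4: 5, P7: 3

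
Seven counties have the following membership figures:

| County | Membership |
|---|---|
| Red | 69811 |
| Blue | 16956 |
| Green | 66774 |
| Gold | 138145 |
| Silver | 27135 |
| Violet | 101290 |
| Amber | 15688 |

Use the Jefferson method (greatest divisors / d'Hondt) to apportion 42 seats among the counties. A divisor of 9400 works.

Red 7, Blue 1, Green 7, Gold 14, Silver 2, Violet 10, Amber 1

With modified divisor 9400: modified quotas Red 7.427, Blue 1.804, Green 7.104, Gold 14.696, Silver 2.887, Violet 10.776, Amber 1.669.
Rounding down: Red 7, Blue 1, Green 7, Gold 14, Silver 2, Violet 10, Amber 1 (total 42).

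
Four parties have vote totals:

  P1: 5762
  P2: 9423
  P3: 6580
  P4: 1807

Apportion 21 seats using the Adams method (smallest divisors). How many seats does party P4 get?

2

Standard divisor 23572/21 ≈ 1122.476; standard quotas: P1 5.133, P2 8.395, P3 5.862, P4 1.610.
Rounding up gives 6, 9, 6, 2 = 23 seats, so the divisor must be adjusted.
With modified divisor 1200: modified quotas P1 4.802, P2 7.853, P3 5.483, P4 1.506.
Rounding up: P1 5, P2 8, P3 6, P4 2 (total 21).
P4 receives 2.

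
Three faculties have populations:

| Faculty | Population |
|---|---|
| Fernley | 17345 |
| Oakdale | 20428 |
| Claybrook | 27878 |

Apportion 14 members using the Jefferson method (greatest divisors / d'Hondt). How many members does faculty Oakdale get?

4

Standard divisor 65651/14 ≈ 4689.357; standard quotas: Fernley 3.699, Oakdale 4.356, Claybrook 5.945.
Rounding down gives 3, 4, 5 = 12 seats, so the divisor must be adjusted.
With modified divisor 4200: modified quotas Fernley 4.130, Oakdale 4.864, Claybrook 6.638.
Rounding down: Fernley 4, Oakdale 4, Claybrook 6 (total 14).
Oakdale receives 4.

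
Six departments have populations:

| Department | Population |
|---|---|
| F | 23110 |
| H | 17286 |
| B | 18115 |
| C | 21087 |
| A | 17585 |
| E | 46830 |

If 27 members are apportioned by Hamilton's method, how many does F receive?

4

The standard divisor is 144013/27 ≈ 5333.815.
Standard quotas: F 4.3327, H 3.2408, B 3.3963, C 3.9535, A 3.2969, E 8.7798.
Lower quotas: F 4, H 3, B 3, C 3, A 3, E 8 (sum 24, leaving 3 seats).
Remainders in descending order: C 0.9535, E 0.7798, B 0.3963, F 0.3327, A 0.2969, H 0.2408.
The surplus seats go to C, E, B.
F receives 4.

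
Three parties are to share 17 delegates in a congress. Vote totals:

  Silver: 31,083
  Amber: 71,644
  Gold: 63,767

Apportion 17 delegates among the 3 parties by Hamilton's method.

Total 166494; standard divisor 166494/17 ≈ 9793.765.
Standard quotas: Silver 3.1738, Amber 7.3153, Gold 6.5110.
Lower quotas: Silver 3, Amber 7, Gold 6 (sum 16, leaving 1 seat).
Remainders in descending order: Gold 0.5110, Amber 0.3153, Silver 0.1738.
The surplus seat goes to Gold.

Silver: 3, Amber: 7, Gold: 7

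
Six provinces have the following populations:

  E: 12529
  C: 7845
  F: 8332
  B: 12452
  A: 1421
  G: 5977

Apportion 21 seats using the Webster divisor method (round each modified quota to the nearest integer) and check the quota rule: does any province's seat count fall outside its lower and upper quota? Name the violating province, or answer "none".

Standard quotas: E 5.419, C 3.393, F 3.604, B 5.385, A 0.615, G 2.585.
Webster allocation: E 5, C 3, F 4, B 5, A 1, G 3.
Every allocation lies between the lower and upper quota.

none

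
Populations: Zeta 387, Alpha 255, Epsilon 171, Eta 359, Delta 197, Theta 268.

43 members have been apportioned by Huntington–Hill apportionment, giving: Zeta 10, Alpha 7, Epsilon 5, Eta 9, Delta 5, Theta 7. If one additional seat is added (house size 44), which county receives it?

Eta

Priority for the next seat is population ÷ (√(s·(s+1))).
Priorities: Zeta 36.899, Alpha 34.076, Epsilon 31.220, Eta 37.842, Delta 35.967, Theta 35.813.
Highest priority: Eta.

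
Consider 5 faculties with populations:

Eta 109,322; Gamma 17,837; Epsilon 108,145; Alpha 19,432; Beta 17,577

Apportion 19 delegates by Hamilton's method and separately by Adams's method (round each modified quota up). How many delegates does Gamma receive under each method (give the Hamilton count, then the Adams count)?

Hamilton: Eta 8, Gamma 1, Epsilon 8, Alpha 1, Beta 1.
Adams: Eta 7, Gamma 2, Epsilon 7, Alpha 2, Beta 1.
Gamma gets 1 under Hamilton and 2 under Adams.

1 and 2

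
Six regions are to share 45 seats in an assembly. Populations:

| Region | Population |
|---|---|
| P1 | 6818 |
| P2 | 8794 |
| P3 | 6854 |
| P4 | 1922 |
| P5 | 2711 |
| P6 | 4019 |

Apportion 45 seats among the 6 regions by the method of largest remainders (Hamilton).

P1=10; P2=12; P3=10; P4=3; P5=4; P6=6

The standard divisor is 31118/45 ≈ 691.511.
Standard quotas: P1 9.8596, P2 12.7171, P3 9.9116, P4 2.7794, P5 3.9204, P6 5.8119.
Lower quotas: P1 9, P2 12, P3 9, P4 2, P5 3, P6 5 (sum 40, leaving 5 seats).
Remainders in descending order: P5 0.9204, P3 0.9116, P1 0.8596, P6 0.8119, P4 0.7794, P2 0.7171.
Largest remainders: P5, P3, P1, P6, P4 receive the extra seats.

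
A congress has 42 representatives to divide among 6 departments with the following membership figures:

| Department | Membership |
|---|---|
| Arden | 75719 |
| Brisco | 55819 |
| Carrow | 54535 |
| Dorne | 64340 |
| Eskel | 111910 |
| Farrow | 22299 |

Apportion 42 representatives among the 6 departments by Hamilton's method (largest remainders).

Arden=8, Brisco=6, Carrow=6, Dorne=7, Eskel=12, Farrow=3

The standard divisor is 384622/42 ≈ 9157.667.
Standard quotas: Arden 8.2684, Brisco 6.0953, Carrow 5.9551, Dorne 7.0258, Eskel 12.2204, Farrow 2.4350.
Lower quotas: Arden 8, Brisco 6, Carrow 5, Dorne 7, Eskel 12, Farrow 2 (sum 40, leaving 2 seats).
Remainders in descending order: Carrow 0.9551, Farrow 0.4350, Arden 0.2684, Eskel 0.2204, Brisco 0.0953, Dorne 0.0258.
Largest remainders: Carrow, Farrow receive the extra seats.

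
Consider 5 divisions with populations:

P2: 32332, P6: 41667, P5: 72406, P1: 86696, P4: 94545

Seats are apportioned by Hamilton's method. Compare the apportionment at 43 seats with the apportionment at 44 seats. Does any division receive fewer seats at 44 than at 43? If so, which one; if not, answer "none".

P6

At 43 seats: P2 4, P6 6, P5 10, P1 11, P4 12.
At 44 seats: P2 4, P6 5, P5 10, P1 12, P4 13.
P6 drops from 6 to 5.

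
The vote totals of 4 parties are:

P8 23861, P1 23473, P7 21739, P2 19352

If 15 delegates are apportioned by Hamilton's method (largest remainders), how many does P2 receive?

Standard divisor: 88425 ÷ 15 = 5895.
Standard quotas: P8 4.0477, P1 3.9818, P7 3.6877, P2 3.2828.
Lower quotas: P8 4, P1 3, P7 3, P2 3 (sum 13, leaving 2 seats).
Remainders in descending order: P1 0.9818, P7 0.6877, P2 0.2828, P8 0.0477.
Largest remainders: P1, P7 receive the extra seats.
P2 receives 3.

3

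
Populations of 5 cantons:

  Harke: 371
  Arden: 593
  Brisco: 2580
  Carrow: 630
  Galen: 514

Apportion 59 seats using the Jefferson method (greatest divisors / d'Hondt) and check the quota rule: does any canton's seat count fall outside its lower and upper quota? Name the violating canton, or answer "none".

Standard quotas: Harke 4.669, Arden 7.463, Brisco 32.470, Carrow 7.929, Galen 6.469.
Jefferson allocation: Harke 4, Arden 7, Brisco 34, Carrow 8, Galen 6.
Brisco has quota 32.470 (lower 32, upper 33) but receives 34 — outside the quota interval.

Brisco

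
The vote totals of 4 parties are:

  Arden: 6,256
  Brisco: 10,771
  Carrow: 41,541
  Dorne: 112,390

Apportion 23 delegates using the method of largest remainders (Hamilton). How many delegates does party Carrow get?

6

Total 170958; standard divisor 170958/23 ≈ 7432.957.
Standard quotas: Arden 0.8417, Brisco 1.4491, Carrow 5.5888, Dorne 15.1205.
Lower quotas: Arden 0, Brisco 1, Carrow 5, Dorne 15 (sum 21, leaving 2 seats).
Remainders in descending order: Arden 0.8417, Carrow 0.5888, Brisco 0.4491, Dorne 0.1205.
The surplus seats go to Arden, Carrow.
Carrow receives 6.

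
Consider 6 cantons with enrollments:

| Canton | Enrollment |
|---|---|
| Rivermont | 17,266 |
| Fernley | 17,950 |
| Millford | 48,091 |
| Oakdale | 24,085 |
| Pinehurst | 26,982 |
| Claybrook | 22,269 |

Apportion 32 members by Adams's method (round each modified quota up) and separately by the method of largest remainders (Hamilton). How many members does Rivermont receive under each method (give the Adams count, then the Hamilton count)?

Adams: Rivermont 4, Fernley 4, Millford 9, Oakdale 5, Pinehurst 5, Claybrook 5.
Hamilton: Rivermont 3, Fernley 4, Millford 10, Oakdale 5, Pinehurst 5, Claybrook 5.
Rivermont gets 4 under Adams and 3 under Hamilton.

4 and 3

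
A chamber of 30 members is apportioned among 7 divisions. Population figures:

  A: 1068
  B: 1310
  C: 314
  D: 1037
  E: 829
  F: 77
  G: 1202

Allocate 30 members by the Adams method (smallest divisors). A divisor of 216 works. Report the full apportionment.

A 5, B 7, C 2, D 5, E 4, F 1, G 6

With modified divisor 216: modified quotas A 4.944, B 6.065, C 1.454, D 4.801, E 3.838, F 0.356, G 5.565.
Rounding up: A 5, B 7, C 2, D 5, E 4, F 1, G 6 (total 30).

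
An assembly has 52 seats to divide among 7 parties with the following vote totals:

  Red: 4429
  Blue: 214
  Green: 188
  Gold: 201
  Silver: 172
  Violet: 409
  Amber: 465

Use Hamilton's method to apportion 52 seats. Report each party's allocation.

Red: 38, Blue: 2, Green: 2, Gold: 2, Silver: 1, Violet: 3, Amber: 4

Standard divisor: 6078 ÷ 52 ≈ 116.885.
Standard quotas: Red 37.892, Blue 1.831, Green 1.608, Gold 1.720, Silver 1.472, Violet 3.499, Amber 3.978.
Lower quotas: Red 37, Blue 1, Green 1, Gold 1, Silver 1, Violet 3, Amber 3 (sum 47, leaving 5 seats).
Remainders in descending order: Amber 0.978, Red 0.892, Blue 0.831, Gold 0.720, Green 0.608, Violet 0.499, Silver 0.472.
The surplus seats go to Amber, Red, Blue, Gold, Green.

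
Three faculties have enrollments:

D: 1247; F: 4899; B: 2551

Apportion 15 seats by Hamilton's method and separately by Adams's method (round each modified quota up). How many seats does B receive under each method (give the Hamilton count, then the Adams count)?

Hamilton: D 2, F 9, B 4.
Adams: D 2, F 8, B 5.
B gets 4 under Hamilton and 5 under Adams.

4 and 5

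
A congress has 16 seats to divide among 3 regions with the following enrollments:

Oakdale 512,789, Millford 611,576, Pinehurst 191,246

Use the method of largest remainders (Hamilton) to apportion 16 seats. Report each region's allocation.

Total 1315611; standard divisor 1315611/16 ≈ 82225.688.
Standard quotas: Oakdale 6.2364, Millford 7.4378, Pinehurst 2.3259.
Lower quotas: Oakdale 6, Millford 7, Pinehurst 2 (sum 15, leaving 1 seat).
Remainders in descending order: Millford 0.4378, Pinehurst 0.3259, Oakdale 0.2364.
The surplus seat goes to Millford.

Oakdale 6; Millford 8; Pinehurst 2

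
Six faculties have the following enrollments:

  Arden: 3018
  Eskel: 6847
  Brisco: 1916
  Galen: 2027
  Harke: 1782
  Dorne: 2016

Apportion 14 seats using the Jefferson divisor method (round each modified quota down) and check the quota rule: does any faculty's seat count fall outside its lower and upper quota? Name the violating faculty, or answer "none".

Standard quotas: Arden 2.400, Eskel 5.445, Brisco 1.524, Galen 1.612, Harke 1.417, Dorne 1.603.
Jefferson allocation: Arden 2, Eskel 6, Brisco 1, Galen 2, Harke 1, Dorne 2.
Every allocation lies between the lower and upper quota.

none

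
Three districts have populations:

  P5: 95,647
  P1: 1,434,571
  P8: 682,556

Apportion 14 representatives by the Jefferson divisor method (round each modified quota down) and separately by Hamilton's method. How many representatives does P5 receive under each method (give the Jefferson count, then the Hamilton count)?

0 and 1

Jefferson: P5 0, P1 10, P8 4.
Hamilton: P5 1, P1 9, P8 4.
P5 gets 0 under Jefferson and 1 under Hamilton.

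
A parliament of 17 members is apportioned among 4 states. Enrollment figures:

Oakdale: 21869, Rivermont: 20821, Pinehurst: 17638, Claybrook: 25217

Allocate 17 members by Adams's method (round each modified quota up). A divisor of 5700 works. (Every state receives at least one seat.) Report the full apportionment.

With modified divisor 5700: modified quotas Oakdale 3.837, Rivermont 3.653, Pinehurst 3.094, Claybrook 4.424.
Rounding up: Oakdale 4, Rivermont 4, Pinehurst 4, Claybrook 5 (total 17).

Oakdale: 4; Rivermont: 4; Pinehurst: 4; Claybrook: 5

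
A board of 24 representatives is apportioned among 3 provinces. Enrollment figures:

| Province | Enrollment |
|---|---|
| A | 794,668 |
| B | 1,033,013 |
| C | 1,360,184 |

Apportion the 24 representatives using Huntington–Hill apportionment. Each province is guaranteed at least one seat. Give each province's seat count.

With divisor 133865: modified quotas A 5.936, B 7.717, C 10.161.
Geometric-mean thresholds: A √(5·6)=5.477, B √(7·8)=7.483, C √(10·11)=10.488.
Each quota rounded against its threshold gives A 6, B 8, C 10 (total 24).

A=6, B=8, C=10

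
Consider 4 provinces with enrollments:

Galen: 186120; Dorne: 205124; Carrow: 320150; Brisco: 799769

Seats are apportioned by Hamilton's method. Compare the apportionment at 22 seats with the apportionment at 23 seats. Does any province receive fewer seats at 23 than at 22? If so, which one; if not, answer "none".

none

At 22 seats: Galen 3, Dorne 3, Carrow 5, Brisco 11.
At 23 seats: Galen 3, Dorne 3, Carrow 5, Brisco 12.
No province's allocation decreased.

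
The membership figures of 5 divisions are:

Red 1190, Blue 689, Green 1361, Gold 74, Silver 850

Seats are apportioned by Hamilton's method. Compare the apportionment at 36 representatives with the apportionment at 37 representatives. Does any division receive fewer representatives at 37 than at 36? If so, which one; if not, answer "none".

At 36 seats: Red 10, Blue 6, Green 12, Gold 1, Silver 7.
At 37 seats: Red 11, Blue 6, Green 12, Gold 1, Silver 7.
No division's allocation decreased.

none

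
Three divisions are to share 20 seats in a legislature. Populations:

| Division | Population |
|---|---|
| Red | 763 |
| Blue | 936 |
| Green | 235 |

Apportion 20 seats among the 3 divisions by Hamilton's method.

Red 8, Blue 10, Green 2

Total 1934; standard divisor 1934/20 ≈ 96.7.
Standard quotas: Red 7.890, Blue 9.679, Green 2.430.
Lower quotas: Red 7, Blue 9, Green 2 (sum 18, leaving 2 seats).
Remainders in descending order: Red 0.890, Blue 0.679, Green 0.430.
The surplus seats go to Red, Blue.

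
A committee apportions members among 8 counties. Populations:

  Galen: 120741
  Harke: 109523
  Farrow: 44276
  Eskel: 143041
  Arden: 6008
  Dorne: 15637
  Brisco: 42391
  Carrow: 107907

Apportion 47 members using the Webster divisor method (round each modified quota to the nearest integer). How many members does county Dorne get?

1

Standard divisor 589524/47 ≈ 12543.064; standard quotas: Galen 9.626, Harke 8.732, Farrow 3.530, Eskel 11.404, Arden 0.479, Dorne 1.247, Brisco 3.380, Carrow 8.603.
Rounding to the nearest integer gives Galen 10, Harke 9, Farrow 4, Eskel 11, Arden 0, Dorne 1, Brisco 3, Carrow 9 — total 47, matching the house size, so no adjustment is needed.
Dorne receives 1.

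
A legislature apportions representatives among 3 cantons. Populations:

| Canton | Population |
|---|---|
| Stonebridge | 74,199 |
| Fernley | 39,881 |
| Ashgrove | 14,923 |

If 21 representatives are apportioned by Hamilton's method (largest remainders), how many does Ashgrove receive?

Standard divisor: 129003 ÷ 21 = 6143.
Standard quotas: Stonebridge 12.0786, Fernley 6.4921, Ashgrove 2.4293.
Lower quotas: Stonebridge 12, Fernley 6, Ashgrove 2 (sum 20, leaving 1 seat).
Remainders in descending order: Fernley 0.4921, Ashgrove 0.4293, Stonebridge 0.0786.
Largest remainder: Fernley receives the extra seat.
Ashgrove receives 2.

2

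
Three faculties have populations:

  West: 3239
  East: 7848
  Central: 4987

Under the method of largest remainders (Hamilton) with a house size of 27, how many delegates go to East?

The standard divisor is 16074/27 ≈ 595.333.
Standard quotas: West 5.4406, East 13.1825, Central 8.3768.
Lower quotas: West 5, East 13, Central 8 (sum 26, leaving 1 seat).
Remainders in descending order: West 0.4406, Central 0.3768, East 0.1825.
The surplus seat goes to West.
East receives 13.

13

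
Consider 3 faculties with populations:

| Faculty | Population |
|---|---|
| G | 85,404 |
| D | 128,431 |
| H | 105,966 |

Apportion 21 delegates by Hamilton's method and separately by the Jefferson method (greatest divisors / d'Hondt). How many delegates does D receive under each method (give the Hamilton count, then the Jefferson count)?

8 and 9

Hamilton: G 6, D 8, H 7.
Jefferson: G 5, D 9, H 7.
D gets 8 under Hamilton and 9 under Jefferson.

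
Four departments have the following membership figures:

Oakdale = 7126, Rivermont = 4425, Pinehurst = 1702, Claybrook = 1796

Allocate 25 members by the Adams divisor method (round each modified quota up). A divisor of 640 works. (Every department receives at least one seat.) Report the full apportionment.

With modified divisor 640: modified quotas Oakdale 11.134, Rivermont 6.914, Pinehurst 2.659, Claybrook 2.806.
Rounding up: Oakdale 12, Rivermont 7, Pinehurst 3, Claybrook 3 (total 25).

Oakdale 12, Rivermont 7, Pinehurst 3, Claybrook 3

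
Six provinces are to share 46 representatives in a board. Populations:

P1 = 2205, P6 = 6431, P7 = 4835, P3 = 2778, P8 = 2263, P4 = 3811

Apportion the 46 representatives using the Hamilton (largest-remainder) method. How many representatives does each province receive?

P1 4, P6 13, P7 10, P3 6, P8 5, P4 8

The standard divisor is 22323/46 ≈ 485.283.
Standard quotas: P1 4.5437, P6 13.2521, P7 9.9633, P3 5.7245, P8 4.6633, P4 7.8532.
Lower quotas: P1 4, P6 13, P7 9, P3 5, P8 4, P4 7 (sum 42, leaving 4 seats).
Remainders in descending order: P7 0.9633, P4 0.8532, P3 0.7245, P8 0.6633, P1 0.5437, P6 0.2521.
The surplus seats go to P7, P4, P3, P8.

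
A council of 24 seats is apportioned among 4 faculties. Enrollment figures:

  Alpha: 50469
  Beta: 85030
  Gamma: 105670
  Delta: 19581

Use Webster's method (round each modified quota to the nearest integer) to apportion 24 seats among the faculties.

Alpha: 5, Beta: 8, Gamma: 9, Delta: 2

Standard divisor 260750/24 ≈ 10864.583; standard quotas: Alpha 4.645, Beta 7.826, Gamma 9.726, Delta 1.802.
Rounding to the nearest integer gives 5, 8, 10, 2 = 25 seats, so the divisor must be adjusted.
With modified divisor 11150.8: modified quotas Alpha 4.526, Beta 7.625, Gamma 9.476, Delta 1.756.
Rounding to the nearest integer: Alpha 5, Beta 8, Gamma 9, Delta 2 (total 24).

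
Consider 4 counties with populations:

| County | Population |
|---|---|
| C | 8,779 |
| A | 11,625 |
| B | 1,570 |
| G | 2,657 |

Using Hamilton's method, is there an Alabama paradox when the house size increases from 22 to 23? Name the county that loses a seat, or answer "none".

At 22 seats: C 8, A 10, B 2, G 2.
At 23 seats: C 8, A 11, B 1, G 3.
B drops from 2 to 1.

B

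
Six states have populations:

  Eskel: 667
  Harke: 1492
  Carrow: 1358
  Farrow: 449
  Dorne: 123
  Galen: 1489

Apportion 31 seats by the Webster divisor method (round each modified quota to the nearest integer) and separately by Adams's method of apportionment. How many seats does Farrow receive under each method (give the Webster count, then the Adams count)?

2 and 3

Webster: Eskel 4, Harke 8, Carrow 8, Farrow 2, Dorne 1, Galen 8.
Adams: Eskel 4, Harke 8, Carrow 7, Farrow 3, Dorne 1, Galen 8.
Farrow gets 2 under Webster and 3 under Adams.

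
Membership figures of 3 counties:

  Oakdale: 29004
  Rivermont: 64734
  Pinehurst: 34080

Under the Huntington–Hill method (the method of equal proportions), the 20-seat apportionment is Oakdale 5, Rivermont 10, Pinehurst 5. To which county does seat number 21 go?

Pinehurst

Priority for the next seat is population ÷ (√(s·(s+1))).
Priorities: Oakdale 5295.382, Rivermont 6172.145, Pinehurst 6222.128.
Highest priority: Pinehurst.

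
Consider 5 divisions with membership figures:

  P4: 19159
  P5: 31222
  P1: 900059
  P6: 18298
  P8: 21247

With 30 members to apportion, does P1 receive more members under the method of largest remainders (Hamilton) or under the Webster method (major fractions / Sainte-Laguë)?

Hamilton

Hamilton: P4 1, P5 1, P1 27, P6 0, P8 1.
Webster: P4 1, P5 1, P1 26, P6 1, P8 1.
P1 gets 27 under Hamilton and 26 under Webster.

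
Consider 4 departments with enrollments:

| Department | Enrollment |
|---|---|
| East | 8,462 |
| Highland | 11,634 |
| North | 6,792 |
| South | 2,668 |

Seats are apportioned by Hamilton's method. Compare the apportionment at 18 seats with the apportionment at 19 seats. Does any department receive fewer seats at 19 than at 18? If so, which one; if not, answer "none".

At 18 seats: East 5, Highland 7, North 4, South 2.
At 19 seats: East 5, Highland 8, North 4, South 2.
No department's allocation decreased.

none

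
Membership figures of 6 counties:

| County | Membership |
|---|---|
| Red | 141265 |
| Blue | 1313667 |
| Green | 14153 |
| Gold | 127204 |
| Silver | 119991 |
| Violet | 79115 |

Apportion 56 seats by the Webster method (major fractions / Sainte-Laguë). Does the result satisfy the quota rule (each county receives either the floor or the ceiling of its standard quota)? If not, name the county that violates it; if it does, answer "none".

Blue

Standard quotas: Red 4.406, Blue 40.974, Green 0.441, Gold 3.968, Silver 3.743, Violet 2.468.
Webster allocation: Red 4, Blue 42, Green 0, Gold 4, Silver 4, Violet 2.
Blue has quota 40.974 (lower 40, upper 41) but receives 42 — outside the quota interval.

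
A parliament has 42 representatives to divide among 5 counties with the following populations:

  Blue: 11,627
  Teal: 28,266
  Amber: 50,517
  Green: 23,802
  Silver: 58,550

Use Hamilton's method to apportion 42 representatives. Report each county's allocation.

Total 172762; standard divisor 172762/42 ≈ 4113.381.
Standard quotas: Blue 2.8266, Teal 6.8717, Amber 12.2811, Green 5.7865, Silver 14.2340.
Lower quotas: Blue 2, Teal 6, Amber 12, Green 5, Silver 14 (sum 39, leaving 3 seats).
Remainders in descending order: Teal 0.8717, Blue 0.8266, Green 0.7865, Amber 0.2811, Silver 0.2340.
Largest remainders: Teal, Blue, Green receive the extra seats.

Blue: 3, Teal: 7, Amber: 12, Green: 6, Silver: 14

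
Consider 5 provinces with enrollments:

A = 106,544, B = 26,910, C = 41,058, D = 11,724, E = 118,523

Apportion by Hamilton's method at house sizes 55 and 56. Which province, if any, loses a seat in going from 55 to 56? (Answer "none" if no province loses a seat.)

C

At 55 seats: A 19, B 5, C 8, D 2, E 21.
At 56 seats: A 20, B 5, C 7, D 2, E 22.
C drops from 8 to 7.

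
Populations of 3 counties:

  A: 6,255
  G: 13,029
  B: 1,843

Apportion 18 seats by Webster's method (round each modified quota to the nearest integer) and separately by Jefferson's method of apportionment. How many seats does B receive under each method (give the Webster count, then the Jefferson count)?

Webster: A 5, G 11, B 2.
Jefferson: A 5, G 12, B 1.
B gets 2 under Webster and 1 under Jefferson.

2 and 1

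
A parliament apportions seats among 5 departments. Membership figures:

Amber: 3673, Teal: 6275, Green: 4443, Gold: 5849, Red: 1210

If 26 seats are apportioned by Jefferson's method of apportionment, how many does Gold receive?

7

Standard divisor 21450/26 ≈ 825; standard quotas: Amber 4.452, Teal 7.606, Green 5.385, Gold 7.090, Red 1.467.
Rounding down gives 4, 7, 5, 7, 1 = 24 seats, so the divisor must be adjusted.
With modified divisor 738: modified quotas Amber 4.977, Teal 8.503, Green 6.020, Gold 7.925, Red 1.640.
Rounding down: Amber 4, Teal 8, Green 6, Gold 7, Red 1 (total 26).
Gold receives 7.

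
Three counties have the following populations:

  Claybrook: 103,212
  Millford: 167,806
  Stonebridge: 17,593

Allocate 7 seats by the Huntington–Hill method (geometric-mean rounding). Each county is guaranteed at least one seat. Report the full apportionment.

With divisor 45289: modified quotas Claybrook 2.279, Millford 3.705, Stonebridge 0.388.
Geometric-mean thresholds: Claybrook √(2·3)=2.449, Millford √(3·4)=3.464, Stonebridge (min 1).
Each quota rounded against its threshold gives Claybrook 2, Millford 4, Stonebridge 1 (total 7).

Claybrook 2, Millford 4, Stonebridge 1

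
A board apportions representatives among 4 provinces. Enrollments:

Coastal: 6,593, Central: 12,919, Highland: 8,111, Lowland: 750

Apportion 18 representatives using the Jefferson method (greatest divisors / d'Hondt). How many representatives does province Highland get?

5

Standard divisor 28373/18 ≈ 1576.278; standard quotas: Coastal 4.183, Central 8.196, Highland 5.146, Lowland 0.476.
Rounding down gives 4, 8, 5, 0 = 17 seats, so the divisor must be adjusted.
With modified divisor 1400: modified quotas Coastal 4.709, Central 9.228, Highland 5.794, Lowland 0.536.
Rounding down: Coastal 4, Central 9, Highland 5, Lowland 0 (total 18).
Highland receives 5.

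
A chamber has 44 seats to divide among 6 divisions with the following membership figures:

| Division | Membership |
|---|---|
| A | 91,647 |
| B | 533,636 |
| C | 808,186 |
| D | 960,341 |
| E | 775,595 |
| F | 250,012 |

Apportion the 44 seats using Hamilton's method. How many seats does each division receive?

A: 1, B: 7, C: 11, D: 12, E: 10, F: 3

The standard divisor is 3419417/44 ≈ 77714.023.
Standard quotas: A 1.1793, B 6.8667, C 10.3995, D 12.3574, E 9.9801, F 3.2171.
Lower quotas: A 1, B 6, C 10, D 12, E 9, F 3 (sum 41, leaving 3 seats).
Remainders in descending order: E 0.9801, B 0.8667, C 0.3995, D 0.3574, F 0.2171, A 0.1793.
The surplus seats go to E, B, C.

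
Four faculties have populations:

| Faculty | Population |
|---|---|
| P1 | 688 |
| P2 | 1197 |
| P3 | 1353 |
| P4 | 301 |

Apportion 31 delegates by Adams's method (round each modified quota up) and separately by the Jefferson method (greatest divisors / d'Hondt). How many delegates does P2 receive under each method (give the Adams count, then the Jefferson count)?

10 and 11

Adams: P1 6, P2 10, P3 12, P4 3.
Jefferson: P1 6, P2 11, P3 12, P4 2.
P2 gets 10 under Adams and 11 under Jefferson.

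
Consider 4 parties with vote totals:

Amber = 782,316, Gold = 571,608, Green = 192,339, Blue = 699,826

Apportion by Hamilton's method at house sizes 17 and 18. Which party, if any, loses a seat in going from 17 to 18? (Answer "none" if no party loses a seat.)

At 17 seats: Amber 6, Gold 4, Green 2, Blue 5.
At 18 seats: Amber 6, Gold 5, Green 1, Blue 6.
Green drops from 2 to 1.

Green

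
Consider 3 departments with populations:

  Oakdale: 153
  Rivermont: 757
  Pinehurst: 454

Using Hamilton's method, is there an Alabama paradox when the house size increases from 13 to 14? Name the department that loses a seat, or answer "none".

Oakdale

At 13 seats: Oakdale 2, Rivermont 7, Pinehurst 4.
At 14 seats: Oakdale 1, Rivermont 8, Pinehurst 5.
Oakdale drops from 2 to 1.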